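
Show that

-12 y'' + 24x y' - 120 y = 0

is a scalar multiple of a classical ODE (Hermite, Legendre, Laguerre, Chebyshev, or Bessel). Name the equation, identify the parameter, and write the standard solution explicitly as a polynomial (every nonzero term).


All three coefficients share the factor -12; dividing through by -12 gives  y'' - 2x y' + 10 y = 0.
This matches the Hermite equation y'' - 2x y' + 2n y = 0 with 2n = 10, so n = 5; the polynomial solution is H_5(x).
With y = sum_k a_k x^k, matching x^k gives (k+2)(k+1) a_{k+2} = 2(k - n) a_k = 2(k - 5) a_k. The right side vanishes at k = 5, so the series with the parity of 5 terminates at degree 5.
Standard normalization: leading coefficient of H_n is 2^n, so a_5 = 2^5 = 32. Work downward with a_k = (k+1)(k+2) a_{k+2} / (2(k - n)):
  a_3 = (4)(5)(32) / (2(3 - 5)) = 640/(-4) = -160
  a_1 = (2)(3)(-160) / (2(1 - 5)) = -960/(-8) = 120
Hence H_5(x) = 32 x^5 - 160 x^3 + 120 x.

H_5(x); series = 32 x^5 - 160 x^3 + 120 x


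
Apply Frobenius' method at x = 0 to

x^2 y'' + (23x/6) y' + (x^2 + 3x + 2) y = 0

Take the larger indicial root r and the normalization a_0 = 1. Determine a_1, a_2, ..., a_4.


Write in Frobenius form y'' + (p(x)/x) y' + (q(x)/x^2) y = 0:
  p(x) = 23/6,  q(x) = x^2 + 3x + 2.
Indicial equation: r(r-1) + (23/6) r + (2) = 0 -> roots r_1 = -4/3, r_2 = -3/2.
Take r = r_1 = -4/3. Let y(x) = x^r sum_{n>=0} a_n x^n with a_0 = 1.
Substitute y = x^r sum a_n x^n and match x^{r+n}. The recurrence is
  D(n) a_n + 3 a_{n-1} + 1 a_{n-2} = 0,  where D(n) = (r+n)(r+n-1) + (23/6)(r+n) + (2).
  a_n = [-3 a_{n-1} - 1 a_{n-2}] / D(n).
Since the indicial polynomial factors as (r - r_1)(r - r_2), D(n) = (r_1 + n - r_1)(r_1 + n - r_2) = n(n + 1/6).
Evaluating step by step (a_0 = 1):
  n = 1: D(1) = 1(1 + 1/6) = 7/6; numerator = -3(1) = -3; a_1 = (-3)/(7/6) = -18/7
  n = 2: D(2) = 2(2 + 1/6) = 13/3; numerator = -3(-18/7) - 1(1) = 47/7; a_2 = (47/7)/(13/3) = 141/91
  n = 3: D(3) = 3(3 + 1/6) = 19/2; numerator = -3(141/91) - 1(-18/7) = -27/13; a_3 = (-27/13)/(19/2) = -54/247
  n = 4: D(4) = 4(4 + 1/6) = 50/3; numerator = -3(-54/247) - 1(141/91) = -1545/1729; a_4 = (-1545/1729)/(50/3) = -927/17290

r = -4/3; a_0 = 1; a_1 = -18/7; a_2 = 141/91; a_3 = -54/247; a_4 = -927/17290


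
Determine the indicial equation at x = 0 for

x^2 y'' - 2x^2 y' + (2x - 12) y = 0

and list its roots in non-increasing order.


Divide by x^2 to reach normal form y'' + P_1(x) y' + P_2(x) y = 0 with P_1(x) = -2 and P_2(x) = 2/x - 12/x^2.
x = 0 is a singular point because the y-coefficient 2/x - 12/x^2 has a pole at x = 0.
It is a regular singular point because x P_1(x) = p(x) = -2x and x^2 P_2(x) = q(x) = 2x - 12 are polynomials, hence analytic at x = 0.
p(0) = 0,  q(0) = -12.
Indicial equation: r(r-1) + p(0) r + q(0) = 0, i.e. r^2 + (p(0) - 1) r + q(0) = 0, i.e. r^2 - 1 r - 12 = 0.
Discriminant: (-1)^2 - 4(-12) = 49, so r = (1 ± 7)/2.
Solving: r_1 = 4, r_2 = -3.

indicial: r^2 - 1 r - 12 = 0; roots r_1 = 4, r_2 = -3


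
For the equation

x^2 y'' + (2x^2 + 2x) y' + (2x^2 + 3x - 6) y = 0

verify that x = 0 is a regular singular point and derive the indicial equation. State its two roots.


Divide by x^2 to reach normal form y'' + P_1(x) y' + P_2(x) y = 0 with P_1(x) = 2 + 2/x and P_2(x) = 2 + 3/x - 6/x^2.
x = 0 is a singular point because the y'-coefficient 2 + 2/x has a pole at x = 0 and the y-coefficient 2 + 3/x - 6/x^2 has a pole at x = 0.
It is a regular singular point because x P_1(x) = p(x) = 2x + 2 and x^2 P_2(x) = q(x) = 2x^2 + 3x - 6 are polynomials, hence analytic at x = 0.
p(0) = 2,  q(0) = -6.
Indicial equation: r(r-1) + p(0) r + q(0) = 0, i.e. r^2 + (p(0) - 1) r + q(0) = 0, i.e. r^2 + 1 r - 6 = 0.
Discriminant: (1)^2 - 4(-6) = 25, so r = (-1 ± 5)/2.
Solving: r_1 = 2, r_2 = -3.

indicial: r^2 + 1 r - 6 = 0; roots r_1 = 2, r_2 = -3


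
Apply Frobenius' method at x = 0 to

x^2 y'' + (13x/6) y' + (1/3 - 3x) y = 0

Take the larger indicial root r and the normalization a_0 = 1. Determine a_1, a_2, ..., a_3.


Write in Frobenius form y'' + (p(x)/x) y' + (q(x)/x^2) y = 0:
  p(x) = 13/6,  q(x) = 1/3 - 3x.
Indicial equation: r(r-1) + (13/6) r + (1/3) = 0 -> roots r_1 = -1/2, r_2 = -2/3.
Take r = r_1 = -1/2. Let y(x) = x^r sum_{n>=0} a_n x^n with a_0 = 1.
Substitute y = x^r sum a_n x^n and match x^{r+n}. The recurrence is
  D(n) a_n - 3 a_{n-1} = 0,  where D(n) = (r+n)(r+n-1) + (13/6)(r+n) + (1/3).
  a_n = 3 / D(n) * a_{n-1}.
Since the indicial polynomial factors as (r - r_1)(r - r_2), D(n) = (r_1 + n - r_1)(r_1 + n - r_2) = n(n + 1/6).
Evaluating step by step (a_0 = 1):
  n = 1: D(1) = 1(1 + 1/6) = 7/6; numerator = 3(1) = 3; a_1 = (3)/(7/6) = 18/7
  n = 2: D(2) = 2(2 + 1/6) = 13/3; numerator = 3(18/7) = 54/7; a_2 = (54/7)/(13/3) = 162/91
  n = 3: D(3) = 3(3 + 1/6) = 19/2; numerator = 3(162/91) = 486/91; a_3 = (486/91)/(19/2) = 972/1729

r = -1/2; a_0 = 1; a_1 = 18/7; a_2 = 162/91; a_3 = 972/1729


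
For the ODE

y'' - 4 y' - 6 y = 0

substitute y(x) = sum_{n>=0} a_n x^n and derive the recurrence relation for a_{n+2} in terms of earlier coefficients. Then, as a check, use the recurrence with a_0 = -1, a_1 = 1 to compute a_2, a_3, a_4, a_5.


Substitute y = sum_n a_n x^n.
y''(x) has coefficient (n+2)(n+1) a_{n+2} at x^n;
-4 y'(x) has coefficient -4 (n+1) a_{n+1} at x^n;
-6 y(x) has coefficient -6 a_n at x^n.
Matching x^n: (n+2)(n+1) a_{n+2} - 4 (n+1) a_{n+1} - 6 a_n = 0.
Thus a_{n+2} = [4 (n+1) a_{n+1} + 6 a_n] / ((n+1)(n+2)).

Check with a_0 = -1, a_1 = 1 (apply the recurrence for n = 0, 1, 2, 3): a_0 = -1, a_1 = 1, a_2 = -1, a_3 = -1/3, a_4 = -5/6, a_5 = -23/30.

a_(n+2) = [4 (n+1) a_(n+1) + 6 a_n] / ((n+1)(n+2)); check: a_0 = -1, a_1 = 1, a_2 = -1, a_3 = -1/3, a_4 = -5/6, a_5 = -23/30


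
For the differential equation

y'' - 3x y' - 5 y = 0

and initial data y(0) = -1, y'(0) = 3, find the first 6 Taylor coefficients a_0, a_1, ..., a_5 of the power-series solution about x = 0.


Ansatz: y(x) = sum_{n>=0} a_n x^n, so y'(x) = sum_{n>=1} n a_n x^(n-1) and y''(x) = sum_{n>=2} n(n-1) a_n x^(n-2).
Substitute into P(x) y'' + Q(x) y' + R(x) y = 0 with P(x) = 1, Q(x) = -3x, R(x) = -5, and match powers of x.
Initial conditions: a_0 = -1, a_1 = 3.
Setting the coefficient of each power of x to zero and solving order by order (substituting the coefficients already found):
  x^0: 2 a_2 - 5 a_0 = 0  ->  2 a_2 = 5 a_0 = -5  ->  a_2 = -5/2
  x^1: 6 a_3 - 8 a_1 = 0  ->  6 a_3 = 8 a_1 = 24  ->  a_3 = 4
  x^2: 12 a_4 - 11 a_2 = 0  ->  12 a_4 = 11 a_2 = -55/2  ->  a_4 = -55/24
  x^3: 20 a_5 - 14 a_3 = 0  ->  20 a_5 = 14 a_3 = 56  ->  a_5 = 14/5
Truncated series: y(x) = -1 + 3 x - (5/2) x^2 + 4 x^3 - (55/24) x^4 + (14/5) x^5 + O(x^6).

a_0 = -1; a_1 = 3; a_2 = -5/2; a_3 = 4; a_4 = -55/24; a_5 = 14/5


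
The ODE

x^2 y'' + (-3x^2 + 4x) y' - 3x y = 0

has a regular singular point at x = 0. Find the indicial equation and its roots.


Divide by x^2 to reach normal form y'' + P_1(x) y' + P_2(x) y = 0 with P_1(x) = -3 + 4/x and P_2(x) = -3/x.
x = 0 is a singular point because the y'-coefficient -3 + 4/x has a pole at x = 0 and the y-coefficient -3/x has a pole at x = 0.
It is a regular singular point because x P_1(x) = p(x) = 4 - 3x and x^2 P_2(x) = q(x) = -3x are polynomials, hence analytic at x = 0.
p(0) = 4,  q(0) = 0.
Indicial equation: r(r-1) + p(0) r + q(0) = 0, i.e. r^2 + (p(0) - 1) r + q(0) = 0, i.e. r^2 + 3 r = 0.
Discriminant: (3)^2 - 4(0) = 9, so r = (-3 ± 3)/2.
Solving: r_1 = 0, r_2 = -3.

indicial: r^2 + 3 r = 0; roots r_1 = 0, r_2 = -3


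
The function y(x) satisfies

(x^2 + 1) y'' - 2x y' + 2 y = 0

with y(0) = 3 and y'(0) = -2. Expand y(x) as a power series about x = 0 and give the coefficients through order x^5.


Ansatz: y(x) = sum_{n>=0} a_n x^n, so y'(x) = sum_{n>=1} n a_n x^(n-1) and y''(x) = sum_{n>=2} n(n-1) a_n x^(n-2).
Substitute into P(x) y'' + Q(x) y' + R(x) y = 0 with P(x) = x^2 + 1, Q(x) = -2x, R(x) = 2, and match powers of x.
Initial conditions: a_0 = 3, a_1 = -2.
Setting the coefficient of each power of x to zero and solving order by order (substituting the coefficients already found):
  x^0: 2 a_2 + 2 a_0 = 0  ->  2 a_2 = -2 a_0 = -6  ->  a_2 = -3
  x^1: 6 a_3 = 0  ->  a_3 = 0
  x^2: 12 a_4 = 0  ->  a_4 = 0
  x^3: 20 a_5 + 2 a_3 = 0  ->  20 a_5 = -2 a_3 = 0  ->  a_5 = 0
Truncated series: y(x) = 3 - 2 x - 3 x^2 + O(x^6).

a_0 = 3; a_1 = -2; a_2 = -3; a_3 = 0; a_4 = 0; a_5 = 0


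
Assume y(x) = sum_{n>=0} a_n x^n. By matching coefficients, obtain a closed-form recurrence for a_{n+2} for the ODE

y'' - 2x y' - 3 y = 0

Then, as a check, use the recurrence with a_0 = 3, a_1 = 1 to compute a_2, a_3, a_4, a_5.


Substitute y = sum_n a_n x^n.
y''(x) has coefficient (n+2)(n+1) a_{n+2} at x^n;
-2 x y'(x) has coefficient -2 n a_n at x^n (shift);
-3 y(x) has coefficient -3 a_n at x^n.
Matching x^n: (n+2)(n+1) a_{n+2} + (-2n - 3) a_n = 0.
Thus a_{n+2} = (2n + 3) / ((n+1)(n+2)) * a_n.

Check with a_0 = 3, a_1 = 1 (apply the recurrence for n = 0, 1, 2, 3): a_0 = 3, a_1 = 1, a_2 = 9/2, a_3 = 5/6, a_4 = 21/8, a_5 = 3/8.

a_(n+2) = (2n + 3) / ((n+1)(n+2)) * a_n; check: a_0 = 3, a_1 = 1, a_2 = 9/2, a_3 = 5/6, a_4 = 21/8, a_5 = 3/8


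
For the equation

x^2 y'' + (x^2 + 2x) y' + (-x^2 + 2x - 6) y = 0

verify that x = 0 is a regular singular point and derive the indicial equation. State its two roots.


Divide by x^2 to reach normal form y'' + P_1(x) y' + P_2(x) y = 0 with P_1(x) = 1 + 2/x and P_2(x) = -1 + 2/x - 6/x^2.
x = 0 is a singular point because the y'-coefficient 1 + 2/x has a pole at x = 0 and the y-coefficient -1 + 2/x - 6/x^2 has a pole at x = 0.
It is a regular singular point because x P_1(x) = p(x) = x + 2 and x^2 P_2(x) = q(x) = -x^2 + 2x - 6 are polynomials, hence analytic at x = 0.
p(0) = 2,  q(0) = -6.
Indicial equation: r(r-1) + p(0) r + q(0) = 0, i.e. r^2 + (p(0) - 1) r + q(0) = 0, i.e. r^2 + 1 r - 6 = 0.
Discriminant: (1)^2 - 4(-6) = 25, so r = (-1 ± 5)/2.
Solving: r_1 = 2, r_2 = -3.

indicial: r^2 + 1 r - 6 = 0; roots r_1 = 2, r_2 = -3


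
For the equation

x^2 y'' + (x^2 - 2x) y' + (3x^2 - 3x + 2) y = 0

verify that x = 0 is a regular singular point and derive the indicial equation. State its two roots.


Divide by x^2 to reach normal form y'' + P_1(x) y' + P_2(x) y = 0 with P_1(x) = 1 - 2/x and P_2(x) = 3 - 3/x + 2/x^2.
x = 0 is a singular point because the y'-coefficient 1 - 2/x has a pole at x = 0 and the y-coefficient 3 - 3/x + 2/x^2 has a pole at x = 0.
It is a regular singular point because x P_1(x) = p(x) = x - 2 and x^2 P_2(x) = q(x) = 3x^2 - 3x + 2 are polynomials, hence analytic at x = 0.
p(0) = -2,  q(0) = 2.
Indicial equation: r(r-1) + p(0) r + q(0) = 0, i.e. r^2 + (p(0) - 1) r + q(0) = 0, i.e. r^2 - 3 r + 2 = 0.
Discriminant: (-3)^2 - 4(2) = 1, so r = (3 ± 1)/2.
Solving: r_1 = 2, r_2 = 1.

indicial: r^2 - 3 r + 2 = 0; roots r_1 = 2, r_2 = 1


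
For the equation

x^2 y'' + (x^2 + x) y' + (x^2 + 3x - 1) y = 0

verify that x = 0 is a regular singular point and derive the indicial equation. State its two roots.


Divide by x^2 to reach normal form y'' + P_1(x) y' + P_2(x) y = 0 with P_1(x) = 1 + 1/x and P_2(x) = 1 + 3/x - 1/x^2.
x = 0 is a singular point because the y'-coefficient 1 + 1/x has a pole at x = 0 and the y-coefficient 1 + 3/x - 1/x^2 has a pole at x = 0.
It is a regular singular point because x P_1(x) = p(x) = x + 1 and x^2 P_2(x) = q(x) = x^2 + 3x - 1 are polynomials, hence analytic at x = 0.
p(0) = 1,  q(0) = -1.
Indicial equation: r(r-1) + p(0) r + q(0) = 0, i.e. r^2 + (p(0) - 1) r + q(0) = 0, i.e. r^2 - 1 = 0.
Discriminant: (0)^2 - 4(-1) = 4, so r = (0 ± 2)/2.
Solving: r_1 = 1, r_2 = -1.

indicial: r^2 - 1 = 0; roots r_1 = 1, r_2 = -1


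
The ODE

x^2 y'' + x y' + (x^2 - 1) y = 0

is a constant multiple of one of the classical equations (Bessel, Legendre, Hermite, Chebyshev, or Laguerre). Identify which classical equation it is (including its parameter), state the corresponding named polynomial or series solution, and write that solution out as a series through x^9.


The equation is already in a standard form:  x^2 y'' + x y' + (x^2 - 1) y = 0.
This matches the Bessel equation x^2 y'' + x y' + (x^2 - nu^2) y = 0 with nu^2 = 1, so nu = 1; the solution bounded at x = 0 is J_1(x).
Frobenius at x = 0: indicial roots ±nu; for r = nu the recurrence k(k + 2nu) c_k = -c_{k-2} gives the standard series J_nu(x) = sum_{k>=0} (-1)^k / (k! (k+nu)!) (x/2)^(2k+nu). Evaluate the first 5 terms:
  k = 0: (-1)^0 / (0! * 1! * 2^1) x^1 = 1/(1*1*2) x^1 = (1/2) x^1
  k = 1: (-1)^1 / (1! * 2! * 2^3) x^3 = -1/(1*2*8) x^3 = (-1/16) x^3
  k = 2: (-1)^2 / (2! * 3! * 2^5) x^5 = 1/(2*6*32) x^5 = (1/384) x^5
  k = 3: (-1)^3 / (3! * 4! * 2^7) x^7 = -1/(6*24*128) x^7 = (-1/18432) x^7
  k = 4: (-1)^4 / (4! * 5! * 2^9) x^9 = 1/(24*120*512) x^9 = (1/1474560) x^9
Hence J_1(x) = x^9/1474560 - x^7/18432 + x^5/384 - x^3/16 + x/2 + ....

J_1(x); series = x^9/1474560 - x^7/18432 + x^5/384 - x^3/16 + x/2


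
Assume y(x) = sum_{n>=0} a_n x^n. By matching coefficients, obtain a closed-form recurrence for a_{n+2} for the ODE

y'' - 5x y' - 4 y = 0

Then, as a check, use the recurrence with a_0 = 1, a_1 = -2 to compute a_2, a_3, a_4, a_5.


Substitute y = sum_n a_n x^n.
y''(x) has coefficient (n+2)(n+1) a_{n+2} at x^n;
-5 x y'(x) has coefficient -5 n a_n at x^n (shift);
-4 y(x) has coefficient -4 a_n at x^n.
Matching x^n: (n+2)(n+1) a_{n+2} + (-5n - 4) a_n = 0.
Thus a_{n+2} = (5n + 4) / ((n+1)(n+2)) * a_n.

Check with a_0 = 1, a_1 = -2 (apply the recurrence for n = 0, 1, 2, 3): a_0 = 1, a_1 = -2, a_2 = 2, a_3 = -3, a_4 = 7/3, a_5 = -57/20.

a_(n+2) = (5n + 4) / ((n+1)(n+2)) * a_n; check: a_0 = 1, a_1 = -2, a_2 = 2, a_3 = -3, a_4 = 7/3, a_5 = -57/20


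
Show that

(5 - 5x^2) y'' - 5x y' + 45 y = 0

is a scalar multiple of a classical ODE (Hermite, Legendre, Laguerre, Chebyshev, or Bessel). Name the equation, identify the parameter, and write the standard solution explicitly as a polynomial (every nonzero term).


All three coefficients share the factor 5; dividing through by 5 gives  (1 - x^2) y'' - x y' + 9 y = 0.
This matches the Chebyshev equation (1 - x^2) y'' - x y' + n^2 y = 0 (note the -x y' term, not -2x y') with n^2 = 9, so n = 3; the polynomial solution is T_3(x).
With y = sum_k a_k x^k, matching x^k gives (k+2)(k+1) a_{k+2} = (k^2 - n^2) a_k = (k - 3)(k + 3) a_k. The right side vanishes at k = 3, so the series with the parity of 3 terminates at degree 3.
Standard normalization: leading coefficient of T_n is 2^(n-1), so a_3 = 2^2 = 4. Work downward with a_k = (k+1)(k+2) a_{k+2} / ((k - 3)(k + 3)):
  a_1 = (2)(3)(4) / ((1 - 3)(1 + 3)) = 24/(-8) = -3
Hence T_3(x) = 4 x^3 - 3 x.

T_3(x); series = 4 x^3 - 3 x


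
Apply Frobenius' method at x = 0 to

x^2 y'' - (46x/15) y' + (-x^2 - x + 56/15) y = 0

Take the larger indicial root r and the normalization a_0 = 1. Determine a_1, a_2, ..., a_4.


Write in Frobenius form y'' + (p(x)/x) y' + (q(x)/x^2) y = 0:
  p(x) = -46/15,  q(x) = -x^2 - x + 56/15.
Indicial equation: r(r-1) + (-46/15) r + (56/15) = 0 -> roots r_1 = 8/3, r_2 = 7/5.
Take r = r_1 = 8/3. Let y(x) = x^r sum_{n>=0} a_n x^n with a_0 = 1.
Substitute y = x^r sum a_n x^n and match x^{r+n}. The recurrence is
  D(n) a_n - 1 a_{n-1} - 1 a_{n-2} = 0,  where D(n) = (r+n)(r+n-1) + (-46/15)(r+n) + (56/15).
  a_n = [1 a_{n-1} + 1 a_{n-2}] / D(n).
Since the indicial polynomial factors as (r - r_1)(r - r_2), D(n) = (r_1 + n - r_1)(r_1 + n - r_2) = n(n + 19/15).
Evaluating step by step (a_0 = 1):
  n = 1: D(1) = 1(1 + 19/15) = 34/15; numerator = 1(1) = 1; a_1 = (1)/(34/15) = 15/34
  n = 2: D(2) = 2(2 + 19/15) = 98/15; numerator = 1(15/34) + 1(1) = 49/34; a_2 = (49/34)/(98/15) = 15/68
  n = 3: D(3) = 3(3 + 19/15) = 64/5; numerator = 1(15/68) + 1(15/34) = 45/68; a_3 = (45/68)/(64/5) = 225/4352
  n = 4: D(4) = 4(4 + 19/15) = 316/15; numerator = 1(225/4352) + 1(15/68) = 1185/4352; a_4 = (1185/4352)/(316/15) = 225/17408

r = 8/3; a_0 = 1; a_1 = 15/34; a_2 = 15/68; a_3 = 225/4352; a_4 = 225/17408


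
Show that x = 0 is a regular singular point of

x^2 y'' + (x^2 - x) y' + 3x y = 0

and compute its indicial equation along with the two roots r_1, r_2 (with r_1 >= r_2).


Divide by x^2 to reach normal form y'' + P_1(x) y' + P_2(x) y = 0 with P_1(x) = 1 - 1/x and P_2(x) = 3/x.
x = 0 is a singular point because the y'-coefficient 1 - 1/x has a pole at x = 0 and the y-coefficient 3/x has a pole at x = 0.
It is a regular singular point because x P_1(x) = p(x) = x - 1 and x^2 P_2(x) = q(x) = 3x are polynomials, hence analytic at x = 0.
p(0) = -1,  q(0) = 0.
Indicial equation: r(r-1) + p(0) r + q(0) = 0, i.e. r^2 + (p(0) - 1) r + q(0) = 0, i.e. r^2 - 2 r = 0.
Discriminant: (-2)^2 - 4(0) = 4, so r = (2 ± 2)/2.
Solving: r_1 = 2, r_2 = 0.

indicial: r^2 - 2 r = 0; roots r_1 = 2, r_2 = 0


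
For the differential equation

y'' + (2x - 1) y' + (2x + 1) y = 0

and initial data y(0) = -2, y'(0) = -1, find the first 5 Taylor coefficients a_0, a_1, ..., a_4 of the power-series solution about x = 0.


Ansatz: y(x) = sum_{n>=0} a_n x^n, so y'(x) = sum_{n>=1} n a_n x^(n-1) and y''(x) = sum_{n>=2} n(n-1) a_n x^(n-2).
Substitute into P(x) y'' + Q(x) y' + R(x) y = 0 with P(x) = 1, Q(x) = 2x - 1, R(x) = 2x + 1, and match powers of x.
Initial conditions: a_0 = -2, a_1 = -1.
Setting the coefficient of each power of x to zero and solving order by order (substituting the coefficients already found):
  x^0: 2 a_2 - a_1 + a_0 = 0  ->  2 a_2 = a_1 - a_0 = 1  ->  a_2 = 1/2
  x^1: 6 a_3 - 2 a_2 + 3 a_1 + 2 a_0 = 0  ->  6 a_3 = 2 a_2 - 3 a_1 - 2 a_0 = 8  ->  a_3 = 4/3
  x^2: 12 a_4 - 3 a_3 + 5 a_2 + 2 a_1 = 0  ->  12 a_4 = 3 a_3 - 5 a_2 - 2 a_1 = 7/2  ->  a_4 = 7/24
Truncated series: y(x) = -2 - x + (1/2) x^2 + (4/3) x^3 + (7/24) x^4 + O(x^5).

a_0 = -2; a_1 = -1; a_2 = 1/2; a_3 = 4/3; a_4 = 7/24


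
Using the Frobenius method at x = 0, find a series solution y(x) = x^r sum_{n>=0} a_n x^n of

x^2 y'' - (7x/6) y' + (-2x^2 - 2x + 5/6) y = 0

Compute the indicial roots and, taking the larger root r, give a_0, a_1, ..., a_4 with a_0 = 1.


Write in Frobenius form y'' + (p(x)/x) y' + (q(x)/x^2) y = 0:
  p(x) = -7/6,  q(x) = -2x^2 - 2x + 5/6.
Indicial equation: r(r-1) + (-7/6) r + (5/6) = 0 -> roots r_1 = 5/3, r_2 = 1/2.
Take r = r_1 = 5/3. Let y(x) = x^r sum_{n>=0} a_n x^n with a_0 = 1.
Substitute y = x^r sum a_n x^n and match x^{r+n}. The recurrence is
  D(n) a_n - 2 a_{n-1} - 2 a_{n-2} = 0,  where D(n) = (r+n)(r+n-1) + (-7/6)(r+n) + (5/6).
  a_n = [2 a_{n-1} + 2 a_{n-2}] / D(n).
Since the indicial polynomial factors as (r - r_1)(r - r_2), D(n) = (r_1 + n - r_1)(r_1 + n - r_2) = n(n + 7/6).
Evaluating step by step (a_0 = 1):
  n = 1: D(1) = 1(1 + 7/6) = 13/6; numerator = 2(1) = 2; a_1 = (2)/(13/6) = 12/13
  n = 2: D(2) = 2(2 + 7/6) = 19/3; numerator = 2(12/13) + 2(1) = 50/13; a_2 = (50/13)/(19/3) = 150/247
  n = 3: D(3) = 3(3 + 7/6) = 25/2; numerator = 2(150/247) + 2(12/13) = 756/247; a_3 = (756/247)/(25/2) = 1512/6175
  n = 4: D(4) = 4(4 + 7/6) = 62/3; numerator = 2(1512/6175) + 2(150/247) = 10524/6175; a_4 = (10524/6175)/(62/3) = 15786/191425

r = 5/3; a_0 = 1; a_1 = 12/13; a_2 = 150/247; a_3 = 1512/6175; a_4 = 15786/191425


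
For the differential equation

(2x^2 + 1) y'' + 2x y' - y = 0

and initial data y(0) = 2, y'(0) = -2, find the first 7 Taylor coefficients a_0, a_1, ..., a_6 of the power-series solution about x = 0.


Ansatz: y(x) = sum_{n>=0} a_n x^n, so y'(x) = sum_{n>=1} n a_n x^(n-1) and y''(x) = sum_{n>=2} n(n-1) a_n x^(n-2).
Substitute into P(x) y'' + Q(x) y' + R(x) y = 0 with P(x) = 2x^2 + 1, Q(x) = 2x, R(x) = -1, and match powers of x.
Initial conditions: a_0 = 2, a_1 = -2.
Setting the coefficient of each power of x to zero and solving order by order (substituting the coefficients already found):
  x^0: 2 a_2 - a_0 = 0  ->  2 a_2 = a_0 = 2  ->  a_2 = 1
  x^1: 6 a_3 + a_1 = 0  ->  6 a_3 = -a_1 = 2  ->  a_3 = 1/3
  x^2: 12 a_4 + 7 a_2 = 0  ->  12 a_4 = -7 a_2 = -7  ->  a_4 = -7/12
  x^3: 20 a_5 + 17 a_3 = 0  ->  20 a_5 = -17 a_3 = -17/3  ->  a_5 = -17/60
  x^4: 30 a_6 + 31 a_4 = 0  ->  30 a_6 = -31 a_4 = 217/12  ->  a_6 = 217/360
Truncated series: y(x) = 2 - 2 x + x^2 + (1/3) x^3 - (7/12) x^4 - (17/60) x^5 + (217/360) x^6 + O(x^7).

a_0 = 2; a_1 = -2; a_2 = 1; a_3 = 1/3; a_4 = -7/12; a_5 = -17/60; a_6 = 217/360


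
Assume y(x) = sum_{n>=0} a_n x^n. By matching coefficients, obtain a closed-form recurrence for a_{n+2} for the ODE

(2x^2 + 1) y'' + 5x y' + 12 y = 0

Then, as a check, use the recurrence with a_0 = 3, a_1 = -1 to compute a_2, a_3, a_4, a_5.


Substitute y = sum_n a_n x^n.
(1 + 2 x^2) y'' contributes (n+2)(n+1) a_{n+2} + 2 n(n-1) a_n at x^n.
5 x y'(x) contributes 5 n a_n at x^n.
12 y(x) contributes 12 a_n at x^n.
Matching x^n: (n+2)(n+1) a_{n+2} + (2 n(n-1) + 5 n + 12) a_n = 0.
Thus a_{n+2} = (-2 n(n-1) - 5 n - 12) / ((n+1)(n+2)) * a_n.

Check with a_0 = 3, a_1 = -1 (apply the recurrence for n = 0, 1, 2, 3): a_0 = 3, a_1 = -1, a_2 = -18, a_3 = 17/6, a_4 = 39, a_5 = -221/40.

a_(n+2) = (-2 n(n-1) - 5 n - 12) / ((n+1)(n+2)) * a_n; check: a_0 = 3, a_1 = -1, a_2 = -18, a_3 = 17/6, a_4 = 39, a_5 = -221/40


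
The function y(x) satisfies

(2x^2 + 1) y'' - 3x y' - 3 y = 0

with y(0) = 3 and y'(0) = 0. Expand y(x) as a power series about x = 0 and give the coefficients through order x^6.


Ansatz: y(x) = sum_{n>=0} a_n x^n, so y'(x) = sum_{n>=1} n a_n x^(n-1) and y''(x) = sum_{n>=2} n(n-1) a_n x^(n-2).
Substitute into P(x) y'' + Q(x) y' + R(x) y = 0 with P(x) = 2x^2 + 1, Q(x) = -3x, R(x) = -3, and match powers of x.
Initial conditions: a_0 = 3, a_1 = 0.
Setting the coefficient of each power of x to zero and solving order by order (substituting the coefficients already found):
  x^0: 2 a_2 - 3 a_0 = 0  ->  2 a_2 = 3 a_0 = 9  ->  a_2 = 9/2
  x^1: 6 a_3 - 6 a_1 = 0  ->  6 a_3 = 6 a_1 = 0  ->  a_3 = 0
  x^2: 12 a_4 - 5 a_2 = 0  ->  12 a_4 = 5 a_2 = 45/2  ->  a_4 = 15/8
  x^3: 20 a_5 = 0  ->  a_5 = 0
  x^4: 30 a_6 + 9 a_4 = 0  ->  30 a_6 = -9 a_4 = -135/8  ->  a_6 = -9/16
Truncated series: y(x) = 3 + (9/2) x^2 + (15/8) x^4 - (9/16) x^6 + O(x^7).

a_0 = 3; a_1 = 0; a_2 = 9/2; a_3 = 0; a_4 = 15/8; a_5 = 0; a_6 = -9/16


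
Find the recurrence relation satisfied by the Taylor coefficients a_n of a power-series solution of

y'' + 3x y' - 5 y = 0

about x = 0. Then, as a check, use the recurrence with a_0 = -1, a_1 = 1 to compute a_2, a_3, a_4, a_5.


Substitute y = sum_n a_n x^n.
y''(x) has coefficient (n+2)(n+1) a_{n+2} at x^n;
3 x y'(x) has coefficient 3 n a_n at x^n (shift);
-5 y(x) has coefficient -5 a_n at x^n.
Matching x^n: (n+2)(n+1) a_{n+2} + (3n - 5) a_n = 0.
Thus a_{n+2} = (-3n + 5) / ((n+1)(n+2)) * a_n.

Check with a_0 = -1, a_1 = 1 (apply the recurrence for n = 0, 1, 2, 3): a_0 = -1, a_1 = 1, a_2 = -5/2, a_3 = 1/3, a_4 = 5/24, a_5 = -1/15.

a_(n+2) = (-3n + 5) / ((n+1)(n+2)) * a_n; check: a_0 = -1, a_1 = 1, a_2 = -5/2, a_3 = 1/3, a_4 = 5/24, a_5 = -1/15


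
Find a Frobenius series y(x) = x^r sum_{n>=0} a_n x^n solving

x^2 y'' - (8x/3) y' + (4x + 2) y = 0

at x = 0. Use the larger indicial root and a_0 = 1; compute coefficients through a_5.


Write in Frobenius form y'' + (p(x)/x) y' + (q(x)/x^2) y = 0:
  p(x) = -8/3,  q(x) = 4x + 2.
Indicial equation: r(r-1) + (-8/3) r + (2) = 0 -> roots r_1 = 3, r_2 = 2/3.
Take r = r_1 = 3. Let y(x) = x^r sum_{n>=0} a_n x^n with a_0 = 1.
Substitute y = x^r sum a_n x^n and match x^{r+n}. The recurrence is
  D(n) a_n + 4 a_{n-1} = 0,  where D(n) = (r+n)(r+n-1) + (-8/3)(r+n) + (2).
  a_n = -4 / D(n) * a_{n-1}.
Since the indicial polynomial factors as (r - r_1)(r - r_2), D(n) = (r_1 + n - r_1)(r_1 + n - r_2) = n(n + 7/3).
Evaluating step by step (a_0 = 1):
  n = 1: D(1) = 1(1 + 7/3) = 10/3; numerator = -4(1) = -4; a_1 = (-4)/(10/3) = -6/5
  n = 2: D(2) = 2(2 + 7/3) = 26/3; numerator = -4(-6/5) = 24/5; a_2 = (24/5)/(26/3) = 36/65
  n = 3: D(3) = 3(3 + 7/3) = 16; numerator = -4(36/65) = -144/65; a_3 = (-144/65)/(16) = -9/65
  n = 4: D(4) = 4(4 + 7/3) = 76/3; numerator = -4(-9/65) = 36/65; a_4 = (36/65)/(76/3) = 27/1235
  n = 5: D(5) = 5(5 + 7/3) = 110/3; numerator = -4(27/1235) = -108/1235; a_5 = (-108/1235)/(110/3) = -162/67925

r = 3; a_0 = 1; a_1 = -6/5; a_2 = 36/65; a_3 = -9/65; a_4 = 27/1235; a_5 = -162/67925


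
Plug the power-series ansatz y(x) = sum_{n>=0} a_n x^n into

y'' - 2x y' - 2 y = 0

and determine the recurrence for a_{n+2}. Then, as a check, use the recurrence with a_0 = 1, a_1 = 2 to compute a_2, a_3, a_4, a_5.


Substitute y = sum_n a_n x^n.
y''(x) has coefficient (n+2)(n+1) a_{n+2} at x^n;
-2 x y'(x) has coefficient -2 n a_n at x^n (shift);
-2 y(x) has coefficient -2 a_n at x^n.
Matching x^n: (n+2)(n+1) a_{n+2} + (-2n - 2) a_n = 0.
Thus a_{n+2} = (2n + 2) / ((n+1)(n+2)) * a_n.

Check with a_0 = 1, a_1 = 2 (apply the recurrence for n = 0, 1, 2, 3): a_0 = 1, a_1 = 2, a_2 = 1, a_3 = 4/3, a_4 = 1/2, a_5 = 8/15.

a_(n+2) = (2n + 2) / ((n+1)(n+2)) * a_n; check: a_0 = 1, a_1 = 2, a_2 = 1, a_3 = 4/3, a_4 = 1/2, a_5 = 8/15


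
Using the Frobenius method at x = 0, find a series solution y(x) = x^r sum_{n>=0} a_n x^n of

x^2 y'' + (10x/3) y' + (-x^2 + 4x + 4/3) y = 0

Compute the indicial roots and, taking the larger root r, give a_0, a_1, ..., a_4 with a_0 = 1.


Write in Frobenius form y'' + (p(x)/x) y' + (q(x)/x^2) y = 0:
  p(x) = 10/3,  q(x) = -x^2 + 4x + 4/3.
Indicial equation: r(r-1) + (10/3) r + (4/3) = 0 -> roots r_1 = -1, r_2 = -4/3.
Take r = r_1 = -1. Let y(x) = x^r sum_{n>=0} a_n x^n with a_0 = 1.
Substitute y = x^r sum a_n x^n and match x^{r+n}. The recurrence is
  D(n) a_n + 4 a_{n-1} - 1 a_{n-2} = 0,  where D(n) = (r+n)(r+n-1) + (10/3)(r+n) + (4/3).
  a_n = [-4 a_{n-1} + 1 a_{n-2}] / D(n).
Since the indicial polynomial factors as (r - r_1)(r - r_2), D(n) = (r_1 + n - r_1)(r_1 + n - r_2) = n(n + 1/3).
Evaluating step by step (a_0 = 1):
  n = 1: D(1) = 1(1 + 1/3) = 4/3; numerator = -4(1) = -4; a_1 = (-4)/(4/3) = -3
  n = 2: D(2) = 2(2 + 1/3) = 14/3; numerator = -4(-3) + 1(1) = 13; a_2 = (13)/(14/3) = 39/14
  n = 3: D(3) = 3(3 + 1/3) = 10; numerator = -4(39/14) + 1(-3) = -99/7; a_3 = (-99/7)/(10) = -99/70
  n = 4: D(4) = 4(4 + 1/3) = 52/3; numerator = -4(-99/70) + 1(39/14) = 591/70; a_4 = (591/70)/(52/3) = 1773/3640

r = -1; a_0 = 1; a_1 = -3; a_2 = 39/14; a_3 = -99/70; a_4 = 1773/3640


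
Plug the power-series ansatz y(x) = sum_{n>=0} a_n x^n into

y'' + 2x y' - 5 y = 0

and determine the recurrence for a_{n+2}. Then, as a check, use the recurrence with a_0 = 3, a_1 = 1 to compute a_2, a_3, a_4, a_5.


Substitute y = sum_n a_n x^n.
y''(x) has coefficient (n+2)(n+1) a_{n+2} at x^n;
2 x y'(x) has coefficient 2 n a_n at x^n (shift);
-5 y(x) has coefficient -5 a_n at x^n.
Matching x^n: (n+2)(n+1) a_{n+2} + (2n - 5) a_n = 0.
Thus a_{n+2} = (-2n + 5) / ((n+1)(n+2)) * a_n.

Check with a_0 = 3, a_1 = 1 (apply the recurrence for n = 0, 1, 2, 3): a_0 = 3, a_1 = 1, a_2 = 15/2, a_3 = 1/2, a_4 = 5/8, a_5 = -1/40.

a_(n+2) = (-2n + 5) / ((n+1)(n+2)) * a_n; check: a_0 = 3, a_1 = 1, a_2 = 15/2, a_3 = 1/2, a_4 = 5/8, a_5 = -1/40


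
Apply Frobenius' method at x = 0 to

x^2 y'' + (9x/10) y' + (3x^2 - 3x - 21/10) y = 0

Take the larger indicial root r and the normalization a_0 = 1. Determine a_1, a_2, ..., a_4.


Write in Frobenius form y'' + (p(x)/x) y' + (q(x)/x^2) y = 0:
  p(x) = 9/10,  q(x) = 3x^2 - 3x - 21/10.
Indicial equation: r(r-1) + (9/10) r + (-21/10) = 0 -> roots r_1 = 3/2, r_2 = -7/5.
Take r = r_1 = 3/2. Let y(x) = x^r sum_{n>=0} a_n x^n with a_0 = 1.
Substitute y = x^r sum a_n x^n and match x^{r+n}. The recurrence is
  D(n) a_n - 3 a_{n-1} + 3 a_{n-2} = 0,  where D(n) = (r+n)(r+n-1) + (9/10)(r+n) + (-21/10).
  a_n = [3 a_{n-1} - 3 a_{n-2}] / D(n).
Since the indicial polynomial factors as (r - r_1)(r - r_2), D(n) = (r_1 + n - r_1)(r_1 + n - r_2) = n(n + 29/10).
Evaluating step by step (a_0 = 1):
  n = 1: D(1) = 1(1 + 29/10) = 39/10; numerator = 3(1) = 3; a_1 = (3)/(39/10) = 10/13
  n = 2: D(2) = 2(2 + 29/10) = 49/5; numerator = 3(10/13) - 3(1) = -9/13; a_2 = (-9/13)/(49/5) = -45/637
  n = 3: D(3) = 3(3 + 29/10) = 177/10; numerator = 3(-45/637) - 3(10/13) = -1605/637; a_3 = (-1605/637)/(177/10) = -5350/37583
  n = 4: D(4) = 4(4 + 29/10) = 138/5; numerator = 3(-5350/37583) - 3(-45/637) = -165/767; a_4 = (-165/767)/(138/5) = -275/35282

r = 3/2; a_0 = 1; a_1 = 10/13; a_2 = -45/637; a_3 = -5350/37583; a_4 = -275/35282


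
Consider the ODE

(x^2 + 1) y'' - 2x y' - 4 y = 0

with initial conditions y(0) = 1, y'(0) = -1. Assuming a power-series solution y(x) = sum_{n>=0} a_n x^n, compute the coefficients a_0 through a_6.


Ansatz: y(x) = sum_{n>=0} a_n x^n, so y'(x) = sum_{n>=1} n a_n x^(n-1) and y''(x) = sum_{n>=2} n(n-1) a_n x^(n-2).
Substitute into P(x) y'' + Q(x) y' + R(x) y = 0 with P(x) = x^2 + 1, Q(x) = -2x, R(x) = -4, and match powers of x.
Initial conditions: a_0 = 1, a_1 = -1.
Setting the coefficient of each power of x to zero and solving order by order (substituting the coefficients already found):
  x^0: 2 a_2 - 4 a_0 = 0  ->  2 a_2 = 4 a_0 = 4  ->  a_2 = 2
  x^1: 6 a_3 - 6 a_1 = 0  ->  6 a_3 = 6 a_1 = -6  ->  a_3 = -1
  x^2: 12 a_4 - 6 a_2 = 0  ->  12 a_4 = 6 a_2 = 12  ->  a_4 = 1
  x^3: 20 a_5 - 4 a_3 = 0  ->  20 a_5 = 4 a_3 = -4  ->  a_5 = -1/5
  x^4: 30 a_6 = 0  ->  a_6 = 0
Truncated series: y(x) = 1 - x + 2 x^2 - x^3 + x^4 - (1/5) x^5 + O(x^7).

a_0 = 1; a_1 = -1; a_2 = 2; a_3 = -1; a_4 = 1; a_5 = -1/5; a_6 = 0


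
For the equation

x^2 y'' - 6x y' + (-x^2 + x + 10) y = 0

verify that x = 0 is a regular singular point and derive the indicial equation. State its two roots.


Divide by x^2 to reach normal form y'' + P_1(x) y' + P_2(x) y = 0 with P_1(x) = -6/x and P_2(x) = -1 + 1/x + 10/x^2.
x = 0 is a singular point because the y'-coefficient -6/x has a pole at x = 0 and the y-coefficient -1 + 1/x + 10/x^2 has a pole at x = 0.
It is a regular singular point because x P_1(x) = p(x) = -6 and x^2 P_2(x) = q(x) = -x^2 + x + 10 are polynomials, hence analytic at x = 0.
p(0) = -6,  q(0) = 10.
Indicial equation: r(r-1) + p(0) r + q(0) = 0, i.e. r^2 + (p(0) - 1) r + q(0) = 0, i.e. r^2 - 7 r + 10 = 0.
Discriminant: (-7)^2 - 4(10) = 9, so r = (7 ± 3)/2.
Solving: r_1 = 5, r_2 = 2.

indicial: r^2 - 7 r + 10 = 0; roots r_1 = 5, r_2 = 2


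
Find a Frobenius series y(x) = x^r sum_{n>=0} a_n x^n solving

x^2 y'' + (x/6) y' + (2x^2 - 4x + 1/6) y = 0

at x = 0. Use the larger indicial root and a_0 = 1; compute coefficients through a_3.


Write in Frobenius form y'' + (p(x)/x) y' + (q(x)/x^2) y = 0:
  p(x) = 1/6,  q(x) = 2x^2 - 4x + 1/6.
Indicial equation: r(r-1) + (1/6) r + (1/6) = 0 -> roots r_1 = 1/2, r_2 = 1/3.
Take r = r_1 = 1/2. Let y(x) = x^r sum_{n>=0} a_n x^n with a_0 = 1.
Substitute y = x^r sum a_n x^n and match x^{r+n}. The recurrence is
  D(n) a_n - 4 a_{n-1} + 2 a_{n-2} = 0,  where D(n) = (r+n)(r+n-1) + (1/6)(r+n) + (1/6).
  a_n = [4 a_{n-1} - 2 a_{n-2}] / D(n).
Since the indicial polynomial factors as (r - r_1)(r - r_2), D(n) = (r_1 + n - r_1)(r_1 + n - r_2) = n(n + 1/6).
Evaluating step by step (a_0 = 1):
  n = 1: D(1) = 1(1 + 1/6) = 7/6; numerator = 4(1) = 4; a_1 = (4)/(7/6) = 24/7
  n = 2: D(2) = 2(2 + 1/6) = 13/3; numerator = 4(24/7) - 2(1) = 82/7; a_2 = (82/7)/(13/3) = 246/91
  n = 3: D(3) = 3(3 + 1/6) = 19/2; numerator = 4(246/91) - 2(24/7) = 360/91; a_3 = (360/91)/(19/2) = 720/1729

r = 1/2; a_0 = 1; a_1 = 24/7; a_2 = 246/91; a_3 = 720/1729


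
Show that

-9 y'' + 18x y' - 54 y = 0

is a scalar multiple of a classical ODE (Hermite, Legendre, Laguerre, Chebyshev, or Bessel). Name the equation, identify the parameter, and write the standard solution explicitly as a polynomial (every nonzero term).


All three coefficients share the factor -9; dividing through by -9 gives  y'' - 2x y' + 6 y = 0.
This matches the Hermite equation y'' - 2x y' + 2n y = 0 with 2n = 6, so n = 3; the polynomial solution is H_3(x).
With y = sum_k a_k x^k, matching x^k gives (k+2)(k+1) a_{k+2} = 2(k - n) a_k = 2(k - 3) a_k. The right side vanishes at k = 3, so the series with the parity of 3 terminates at degree 3.
Standard normalization: leading coefficient of H_n is 2^n, so a_3 = 2^3 = 8. Work downward with a_k = (k+1)(k+2) a_{k+2} / (2(k - n)):
  a_1 = (2)(3)(8) / (2(1 - 3)) = 48/(-4) = -12
Hence H_3(x) = 8 x^3 - 12 x.

H_3(x); series = 8 x^3 - 12 x


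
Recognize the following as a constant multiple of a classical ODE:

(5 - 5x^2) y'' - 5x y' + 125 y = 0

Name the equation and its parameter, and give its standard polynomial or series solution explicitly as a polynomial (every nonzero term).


All three coefficients share the factor 5; dividing through by 5 gives  (1 - x^2) y'' - x y' + 25 y = 0.
This matches the Chebyshev equation (1 - x^2) y'' - x y' + n^2 y = 0 (note the -x y' term, not -2x y') with n^2 = 25, so n = 5; the polynomial solution is T_5(x).
With y = sum_k a_k x^k, matching x^k gives (k+2)(k+1) a_{k+2} = (k^2 - n^2) a_k = (k - 5)(k + 5) a_k. The right side vanishes at k = 5, so the series with the parity of 5 terminates at degree 5.
Standard normalization: leading coefficient of T_n is 2^(n-1), so a_5 = 2^4 = 16. Work downward with a_k = (k+1)(k+2) a_{k+2} / ((k - 5)(k + 5)):
  a_3 = (4)(5)(16) / ((3 - 5)(3 + 5)) = 320/(-16) = -20
  a_1 = (2)(3)(-20) / ((1 - 5)(1 + 5)) = -120/(-24) = 5
Hence T_5(x) = 16 x^5 - 20 x^3 + 5 x.

T_5(x); series = 16 x^5 - 20 x^3 + 5 x


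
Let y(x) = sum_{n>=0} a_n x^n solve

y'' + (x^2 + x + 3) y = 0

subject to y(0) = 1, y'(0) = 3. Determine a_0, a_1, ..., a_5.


Ansatz: y(x) = sum_{n>=0} a_n x^n, so y'(x) = sum_{n>=1} n a_n x^(n-1) and y''(x) = sum_{n>=2} n(n-1) a_n x^(n-2).
Substitute into P(x) y'' + Q(x) y' + R(x) y = 0 with P(x) = 1, Q(x) = 0, R(x) = x^2 + x + 3, and match powers of x.
Initial conditions: a_0 = 1, a_1 = 3.
Setting the coefficient of each power of x to zero and solving order by order (substituting the coefficients already found):
  x^0: 2 a_2 + 3 a_0 = 0  ->  2 a_2 = -3 a_0 = -3  ->  a_2 = -3/2
  x^1: 6 a_3 + 3 a_1 + a_0 = 0  ->  6 a_3 = -3 a_1 - a_0 = -10  ->  a_3 = -5/3
  x^2: 12 a_4 + 3 a_2 + a_1 + a_0 = 0  ->  12 a_4 = -3 a_2 - a_1 - a_0 = 1/2  ->  a_4 = 1/24
  x^3: 20 a_5 + 3 a_3 + a_2 + a_1 = 0  ->  20 a_5 = -3 a_3 - a_2 - a_1 = 7/2  ->  a_5 = 7/40
Truncated series: y(x) = 1 + 3 x - (3/2) x^2 - (5/3) x^3 + (1/24) x^4 + (7/40) x^5 + O(x^6).

a_0 = 1; a_1 = 3; a_2 = -3/2; a_3 = -5/3; a_4 = 1/24; a_5 = 7/40


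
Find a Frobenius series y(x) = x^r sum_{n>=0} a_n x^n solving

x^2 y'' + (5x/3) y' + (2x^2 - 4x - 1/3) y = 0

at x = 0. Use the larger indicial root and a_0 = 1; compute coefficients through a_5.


Write in Frobenius form y'' + (p(x)/x) y' + (q(x)/x^2) y = 0:
  p(x) = 5/3,  q(x) = 2x^2 - 4x - 1/3.
Indicial equation: r(r-1) + (5/3) r + (-1/3) = 0 -> roots r_1 = 1/3, r_2 = -1.
Take r = r_1 = 1/3. Let y(x) = x^r sum_{n>=0} a_n x^n with a_0 = 1.
Substitute y = x^r sum a_n x^n and match x^{r+n}. The recurrence is
  D(n) a_n - 4 a_{n-1} + 2 a_{n-2} = 0,  where D(n) = (r+n)(r+n-1) + (5/3)(r+n) + (-1/3).
  a_n = [4 a_{n-1} - 2 a_{n-2}] / D(n).
Since the indicial polynomial factors as (r - r_1)(r - r_2), D(n) = (r_1 + n - r_1)(r_1 + n - r_2) = n(n + 4/3).
Evaluating step by step (a_0 = 1):
  n = 1: D(1) = 1(1 + 4/3) = 7/3; numerator = 4(1) = 4; a_1 = (4)/(7/3) = 12/7
  n = 2: D(2) = 2(2 + 4/3) = 20/3; numerator = 4(12/7) - 2(1) = 34/7; a_2 = (34/7)/(20/3) = 51/70
  n = 3: D(3) = 3(3 + 4/3) = 13; numerator = 4(51/70) - 2(12/7) = -18/35; a_3 = (-18/35)/(13) = -18/455
  n = 4: D(4) = 4(4 + 4/3) = 64/3; numerator = 4(-18/455) - 2(51/70) = -21/13; a_4 = (-21/13)/(64/3) = -63/832
  n = 5: D(5) = 5(5 + 4/3) = 95/3; numerator = 4(-63/832) - 2(-18/455) = -1629/7280; a_5 = (-1629/7280)/(95/3) = -4887/691600

r = 1/3; a_0 = 1; a_1 = 12/7; a_2 = 51/70; a_3 = -18/455; a_4 = -63/832; a_5 = -4887/691600


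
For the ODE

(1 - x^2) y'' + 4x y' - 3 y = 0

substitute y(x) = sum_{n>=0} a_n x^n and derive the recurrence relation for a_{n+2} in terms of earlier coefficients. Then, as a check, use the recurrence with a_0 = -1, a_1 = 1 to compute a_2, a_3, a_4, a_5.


Substitute y = sum_n a_n x^n.
(1 - 1 x^2) y'' contributes (n+2)(n+1) a_{n+2} - n(n-1) a_n at x^n.
4 x y'(x) contributes 4 n a_n at x^n.
-3 y(x) contributes -3 a_n at x^n.
Matching x^n: (n+2)(n+1) a_{n+2} + (-n(n-1) + 4 n - 3) a_n = 0.
Thus a_{n+2} = (n(n-1) - 4 n + 3) / ((n+1)(n+2)) * a_n.

Check with a_0 = -1, a_1 = 1 (apply the recurrence for n = 0, 1, 2, 3): a_0 = -1, a_1 = 1, a_2 = -3/2, a_3 = -1/6, a_4 = 3/8, a_5 = 1/40.

a_(n+2) = (n(n-1) - 4 n + 3) / ((n+1)(n+2)) * a_n; check: a_0 = -1, a_1 = 1, a_2 = -3/2, a_3 = -1/6, a_4 = 3/8, a_5 = 1/40


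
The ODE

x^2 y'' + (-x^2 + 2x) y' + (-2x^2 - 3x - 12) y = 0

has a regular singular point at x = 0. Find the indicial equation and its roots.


Divide by x^2 to reach normal form y'' + P_1(x) y' + P_2(x) y = 0 with P_1(x) = -1 + 2/x and P_2(x) = -2 - 3/x - 12/x^2.
x = 0 is a singular point because the y'-coefficient -1 + 2/x has a pole at x = 0 and the y-coefficient -2 - 3/x - 12/x^2 has a pole at x = 0.
It is a regular singular point because x P_1(x) = p(x) = 2 - x and x^2 P_2(x) = q(x) = -2x^2 - 3x - 12 are polynomials, hence analytic at x = 0.
p(0) = 2,  q(0) = -12.
Indicial equation: r(r-1) + p(0) r + q(0) = 0, i.e. r^2 + (p(0) - 1) r + q(0) = 0, i.e. r^2 + 1 r - 12 = 0.
Discriminant: (1)^2 - 4(-12) = 49, so r = (-1 ± 7)/2.
Solving: r_1 = 3, r_2 = -4.

indicial: r^2 + 1 r - 12 = 0; roots r_1 = 3, r_2 = -4


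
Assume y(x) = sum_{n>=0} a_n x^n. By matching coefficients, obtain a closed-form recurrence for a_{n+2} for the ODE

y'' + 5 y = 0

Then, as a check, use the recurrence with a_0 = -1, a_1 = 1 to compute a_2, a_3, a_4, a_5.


Substitute y = sum_n a_n x^n into y'' + (const) y = 0.
y''(x) = sum_{n>=0} (n+2)(n+1) a_{n+2} x^n.
The ODE becomes sum_n [(n+2)(n+1) a_{n+2} + 5 a_n] x^n = 0.
Setting each coefficient to zero gives the recurrence:
  (n+2)(n+1) a_{n+2} + 5 a_n = 0,
  a_{n+2} = -5 / ((n+1)(n+2)) a_n.

Check with a_0 = -1, a_1 = 1 (apply the recurrence for n = 0, 1, 2, 3): a_0 = -1, a_1 = 1, a_2 = 5/2, a_3 = -5/6, a_4 = -25/24, a_5 = 5/24.

a_{n+2} = -5/((n+1)(n+2)) * a_n; check: a_0 = -1, a_1 = 1, a_2 = 5/2, a_3 = -5/6, a_4 = -25/24, a_5 = 5/24


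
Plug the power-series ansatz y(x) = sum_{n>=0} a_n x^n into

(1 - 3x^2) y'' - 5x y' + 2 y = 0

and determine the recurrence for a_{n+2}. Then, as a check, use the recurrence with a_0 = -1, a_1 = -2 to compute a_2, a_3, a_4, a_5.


Substitute y = sum_n a_n x^n.
(1 - 3 x^2) y'' contributes (n+2)(n+1) a_{n+2} - 3 n(n-1) a_n at x^n.
-5 x y'(x) contributes -5 n a_n at x^n.
2 y(x) contributes 2 a_n at x^n.
Matching x^n: (n+2)(n+1) a_{n+2} + (-3 n(n-1) - 5 n + 2) a_n = 0.
Thus a_{n+2} = (3 n(n-1) + 5 n - 2) / ((n+1)(n+2)) * a_n.

Check with a_0 = -1, a_1 = -2 (apply the recurrence for n = 0, 1, 2, 3): a_0 = -1, a_1 = -2, a_2 = 1, a_3 = -1, a_4 = 7/6, a_5 = -31/20.

a_(n+2) = (3 n(n-1) + 5 n - 2) / ((n+1)(n+2)) * a_n; check: a_0 = -1, a_1 = -2, a_2 = 1, a_3 = -1, a_4 = 7/6, a_5 = -31/20


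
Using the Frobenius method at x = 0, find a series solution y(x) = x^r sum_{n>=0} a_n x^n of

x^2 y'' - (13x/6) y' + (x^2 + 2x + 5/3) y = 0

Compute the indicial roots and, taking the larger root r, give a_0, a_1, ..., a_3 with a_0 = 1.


Write in Frobenius form y'' + (p(x)/x) y' + (q(x)/x^2) y = 0:
  p(x) = -13/6,  q(x) = x^2 + 2x + 5/3.
Indicial equation: r(r-1) + (-13/6) r + (5/3) = 0 -> roots r_1 = 5/2, r_2 = 2/3.
Take r = r_1 = 5/2. Let y(x) = x^r sum_{n>=0} a_n x^n with a_0 = 1.
Substitute y = x^r sum a_n x^n and match x^{r+n}. The recurrence is
  D(n) a_n + 2 a_{n-1} + 1 a_{n-2} = 0,  where D(n) = (r+n)(r+n-1) + (-13/6)(r+n) + (5/3).
  a_n = [-2 a_{n-1} - 1 a_{n-2}] / D(n).
Since the indicial polynomial factors as (r - r_1)(r - r_2), D(n) = (r_1 + n - r_1)(r_1 + n - r_2) = n(n + 11/6).
Evaluating step by step (a_0 = 1):
  n = 1: D(1) = 1(1 + 11/6) = 17/6; numerator = -2(1) = -2; a_1 = (-2)/(17/6) = -12/17
  n = 2: D(2) = 2(2 + 11/6) = 23/3; numerator = -2(-12/17) - 1(1) = 7/17; a_2 = (7/17)/(23/3) = 21/391
  n = 3: D(3) = 3(3 + 11/6) = 29/2; numerator = -2(21/391) - 1(-12/17) = 234/391; a_3 = (234/391)/(29/2) = 468/11339

r = 5/2; a_0 = 1; a_1 = -12/17; a_2 = 21/391; a_3 = 468/11339


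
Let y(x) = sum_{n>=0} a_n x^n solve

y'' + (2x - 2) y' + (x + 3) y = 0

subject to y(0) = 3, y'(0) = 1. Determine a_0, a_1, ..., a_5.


Ansatz: y(x) = sum_{n>=0} a_n x^n, so y'(x) = sum_{n>=1} n a_n x^(n-1) and y''(x) = sum_{n>=2} n(n-1) a_n x^(n-2).
Substitute into P(x) y'' + Q(x) y' + R(x) y = 0 with P(x) = 1, Q(x) = 2x - 2, R(x) = x + 3, and match powers of x.
Initial conditions: a_0 = 3, a_1 = 1.
Setting the coefficient of each power of x to zero and solving order by order (substituting the coefficients already found):
  x^0: 2 a_2 - 2 a_1 + 3 a_0 = 0  ->  2 a_2 = 2 a_1 - 3 a_0 = -7  ->  a_2 = -7/2
  x^1: 6 a_3 - 4 a_2 + 5 a_1 + a_0 = 0  ->  6 a_3 = 4 a_2 - 5 a_1 - a_0 = -22  ->  a_3 = -11/3
  x^2: 12 a_4 - 6 a_3 + 7 a_2 + a_1 = 0  ->  12 a_4 = 6 a_3 - 7 a_2 - a_1 = 3/2  ->  a_4 = 1/8
  x^3: 20 a_5 - 8 a_4 + 9 a_3 + a_2 = 0  ->  20 a_5 = 8 a_4 - 9 a_3 - a_2 = 75/2  ->  a_5 = 15/8
Truncated series: y(x) = 3 + x - (7/2) x^2 - (11/3) x^3 + (1/8) x^4 + (15/8) x^5 + O(x^6).

a_0 = 3; a_1 = 1; a_2 = -7/2; a_3 = -11/3; a_4 = 1/8; a_5 = 15/8
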